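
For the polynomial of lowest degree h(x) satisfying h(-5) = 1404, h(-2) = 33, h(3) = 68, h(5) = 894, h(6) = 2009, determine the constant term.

-1

Build the Lagrange basis polynomials:
L_0(x) = (x + 2)(x - 3)(x - 5)(x - 6) / [2640] = (1/2640)x^4 - (1/220)x^3 + (7/528)x^2 + (3/220)x - 3/44
L_1(x) = (x + 5)(x - 3)(x - 5)(x - 6) / [-840] = -(1/840)x^4 + (3/280)x^3 + (1/120)x^2 - (15/56)x + 15/28
L_2(x) = (x + 5)(x + 2)(x - 5)(x - 6) / [240] = (1/240)x^4 - (1/60)x^3 - (37/240)x^2 + (5/12)x + 5/4
L_3(x) = (x + 5)(x + 2)(x - 3)(x - 6) / [-140] = -(1/140)x^4 + (1/70)x^3 + (1/4)x^2 - (9/35)x - 9/7
L_4(x) = (x + 5)(x + 2)(x - 3)(x - 5) / [264] = (1/264)x^4 - (1/264)x^3 - (31/264)x^2 + (25/264)x + 25/44
h(x) = 1404·L_0 + 33·L_1 + 68·L_2 + 894·L_3 + 2009·L_4
Only the constant term is needed; take it from each L_i and combine:
1404·(-3/44) + 33·(15/28) + 68·(5/4) + 894·(-9/7) + 2009·(25/44) = -1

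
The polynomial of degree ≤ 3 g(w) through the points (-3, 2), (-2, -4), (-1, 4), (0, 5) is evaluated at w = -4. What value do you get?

Evaluate each Lagrange basis at w = -4:
L_0(-4) = (-2)·(-3)·(-4)/[(-1)·(-2)·(-3)] = 4
L_1(-4) = (-1)·(-3)·(-4)/[(1)·(-1)·(-2)] = -6
L_2(-4) = (-1)·(-2)·(-4)/[(2)·(1)·(-1)] = 4
L_3(-4) = (-1)·(-2)·(-3)/[(3)·(2)·(1)] = -1
Sum: 2·(4) + (-4)·(-6) + 4·(4) + 5·(-1) = 43

43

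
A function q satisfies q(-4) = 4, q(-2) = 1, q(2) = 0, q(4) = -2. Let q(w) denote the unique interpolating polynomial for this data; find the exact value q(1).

Using Newton's divided-difference form:
q[-4,-2] = (1 - 4) / (-2 - (-4)) = -3/2
q[-2,2] = (0 - 1) / (2 - (-2)) = -1/4
q[2,4] = (-2 - 0) / (4 - 2) = -1
q[-4,-2,2] = (-1/4 - (-3/2)) / (2 - (-4)) = 5/24
q[-2,2,4] = (-1 - (-1/4)) / (4 - (-2)) = -1/8
q[-4,-2,2,4] = (-1/8 - 5/24) / (4 - (-4)) = -1/24
q(1) = 4 + (-3/2)·(5) + (5/24)·(5)·(3) + (-1/24)·(5)·(3)·(-1) = 1/4

1/4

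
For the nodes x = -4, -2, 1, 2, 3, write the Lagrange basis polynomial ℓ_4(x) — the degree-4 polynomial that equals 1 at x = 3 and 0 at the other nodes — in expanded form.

ℓ_4(x) = (1/70)x^4 + (3/70)x^3 - (4/35)x^2 - (6/35)x + 8/35

ℓ_4(x) = (x + 4)(x + 2)(x - 1)(x - 2) / [(7)·(5)·(2)·(1)]
       = (x^4 + 3x^3 - 8x^2 - 12x + 16) / (70)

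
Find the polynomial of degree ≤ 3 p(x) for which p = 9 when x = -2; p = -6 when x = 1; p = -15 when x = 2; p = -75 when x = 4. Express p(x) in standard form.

Newton's divided differences:
p[-2,1] = (-6 - 9) / (1 - (-2)) = -5
p[1,2] = (-15 - (-6)) / (2 - 1) = -9
p[2,4] = (-75 - (-15)) / (4 - 2) = -30
p[-2,1,2] = (-9 - (-5)) / (2 - (-2)) = -1
p[1,2,4] = (-30 - (-9)) / (4 - 1) = -7
p[-2,1,2,4] = (-7 - (-1)) / (4 - (-2)) = -1
p(x) = 9 + (-5)·(x + 2) + (-1)·(x + 2)(x - 1) + (-1)·(x + 2)(x - 1)(x - 2)
Expanding: p(x) = -x^3 - 2x - 3

p(x) = -x^3 - 2x - 3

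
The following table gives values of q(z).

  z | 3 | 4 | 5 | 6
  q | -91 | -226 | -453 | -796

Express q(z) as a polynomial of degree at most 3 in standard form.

q(z) = -4z^3 + 2z^2 - z + 2

Build the Lagrange basis polynomials:
L_0(z) = (z - 4)(z - 5)(z - 6) / [-6] = -(1/6)z^3 + (5/2)z^2 - (37/3)z + 20
L_1(z) = (z - 3)(z - 5)(z - 6) / [2] = (1/2)z^3 - 7z^2 + (63/2)z - 45
L_2(z) = (z - 3)(z - 4)(z - 6) / [-2] = -(1/2)z^3 + (13/2)z^2 - 27z + 36
L_3(z) = (z - 3)(z - 4)(z - 5) / [6] = (1/6)z^3 - 2z^2 + (47/6)z - 10
q(z) = (-91)·L_0 + (-226)·L_1 + (-453)·L_2 + (-796)·L_3
  (-91)·L_0(z) = (91/6)z^3 - (455/2)z^2 + (3367/3)z - 1820
  (-226)·L_1(z) = -113z^3 + 1582z^2 - 7119z + 10170
  (-453)·L_2(z) = (453/2)z^3 - (5889/2)z^2 + 12231z - 16308
  (-796)·L_3(z) = -(398/3)z^3 + 1592z^2 - (18706/3)z + 7960
Adding term by term: -4z^3 + 2z^2 - z + 2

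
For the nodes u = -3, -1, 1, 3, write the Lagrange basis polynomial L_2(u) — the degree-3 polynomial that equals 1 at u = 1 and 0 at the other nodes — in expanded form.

L_2(u) = (u + 3)(u + 1)(u - 3) / [(4)·(2)·(-2)]
       = (u^3 + u^2 - 9u - 9) / (-16)

L_2(u) = -(1/16)u^3 - (1/16)u^2 + (9/16)u + 9/16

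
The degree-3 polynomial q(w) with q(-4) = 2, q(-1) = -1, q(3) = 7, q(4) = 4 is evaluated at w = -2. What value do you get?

-37/14

Using Newton's divided-difference form:
q[-4,-1] = (-1 - 2) / (-1 - (-4)) = -1
q[-1,3] = (7 - (-1)) / (3 - (-1)) = 2
q[3,4] = (4 - 7) / (4 - 3) = -3
q[-4,-1,3] = (2 - (-1)) / (3 - (-4)) = 3/7
q[-1,3,4] = (-3 - 2) / (4 - (-1)) = -1
q[-4,-1,3,4] = (-1 - 3/7) / (4 - (-4)) = -5/28
q(-2) = 2 + (-1)·(2) + (3/7)·(2)·(-1) + (-5/28)·(2)·(-1)·(-5) = -37/14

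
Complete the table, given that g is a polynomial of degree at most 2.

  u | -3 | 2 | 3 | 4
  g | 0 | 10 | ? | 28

18

The 3 known values determine g uniquely (degree ≤ 2).
Evaluate each Lagrange basis at u = 3:
L_0(3) = (1)·(-1)/[(-5)·(-7)] = -1/35
L_1(3) = (6)·(-1)/[(5)·(-2)] = 3/5
L_2(3) = (6)·(1)/[(7)·(2)] = 3/7
Sum: 0 + 10·(3/5) + 28·(3/7) = 18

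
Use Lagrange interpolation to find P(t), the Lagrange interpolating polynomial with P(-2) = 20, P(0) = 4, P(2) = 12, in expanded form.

Build the Lagrange basis polynomials:
L_0(t) = t(t - 2) / [8] = (1/8)t^2 - (1/4)t
L_1(t) = (t + 2)(t - 2) / [-4] = -(1/4)t^2 + 1
L_2(t) = (t + 2)t / [8] = (1/8)t^2 + (1/4)t
P(t) = 20·L_0 + 4·L_1 + 12·L_2
  20·L_0(t) = (5/2)t^2 - 5t
  4·L_1(t) = -t^2 + 4
  12·L_2(t) = (3/2)t^2 + 3t
Adding term by term: 3t^2 - 2t + 4

P(t) = 3t^2 - 2t + 4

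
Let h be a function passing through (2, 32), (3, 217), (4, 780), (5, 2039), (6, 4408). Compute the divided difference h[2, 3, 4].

189

h[2,3] = (217 - 32) / (3 - 2) = 185
h[3,4] = (780 - 217) / (4 - 3) = 563
h[2,3,4] = (563 - 185) / (4 - 2) = 189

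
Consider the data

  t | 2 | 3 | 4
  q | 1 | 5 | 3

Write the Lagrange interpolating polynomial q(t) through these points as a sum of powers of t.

Build the Lagrange basis polynomials:
L_0(t) = (t - 3)(t - 4) / [2] = (1/2)t^2 - (7/2)t + 6
L_1(t) = (t - 2)(t - 4) / [-1] = -t^2 + 6t - 8
L_2(t) = (t - 2)(t - 3) / [2] = (1/2)t^2 - (5/2)t + 3
q(t) = 1·L_0 + 5·L_1 + 3·L_2
  1·L_0(t) = (1/2)t^2 - (7/2)t + 6
  5·L_1(t) = -5t^2 + 30t - 40
  3·L_2(t) = (3/2)t^2 - (15/2)t + 9
Adding term by term: -3t^2 + 19t - 25

q(t) = -3t^2 + 19t - 25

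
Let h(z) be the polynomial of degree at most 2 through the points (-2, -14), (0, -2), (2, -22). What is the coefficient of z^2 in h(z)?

Build the Lagrange basis polynomials:
L_0(z) = z(z - 2) / [8] = (1/8)z^2 - (1/4)z
L_1(z) = (z + 2)(z - 2) / [-4] = -(1/4)z^2 + 1
L_2(z) = (z + 2)z / [8] = (1/8)z^2 + (1/4)z
h(z) = (-14)·L_0 + (-2)·L_1 + (-22)·L_2
Only the coefficient of z^2 is needed; take it from each L_i and combine:
(-14)·(1/8) + (-2)·(-1/4) + (-22)·(1/8) = -4

-4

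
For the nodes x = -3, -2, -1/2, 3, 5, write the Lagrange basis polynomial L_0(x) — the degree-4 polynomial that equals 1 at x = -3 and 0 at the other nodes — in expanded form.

L_0(x) = (x + 2)(x + 1/2)(x - 3)(x - 5) / [(-1)·(-5/2)·(-6)·(-8)]
       = (x^4 - (11/2)x^3 - 4x^2 + (59/2)x + 15) / (120)

L_0(x) = (1/120)x^4 - (11/240)x^3 - (1/30)x^2 + (59/240)x + 1/8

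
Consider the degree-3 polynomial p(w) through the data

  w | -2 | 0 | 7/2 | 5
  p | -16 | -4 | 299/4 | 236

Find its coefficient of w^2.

0

Build the Lagrange basis polynomials:
L_0(w) = w(w - 7/2)(w - 5) / [-77] = -(1/77)w^3 + (17/154)w^2 - (5/22)w
L_1(w) = (w + 2)(w - 7/2)(w - 5) / [35] = (1/35)w^3 - (13/70)w^2 + (1/70)w + 1
L_2(w) = (w + 2)w(w - 5) / [-231/8] = -(8/231)w^3 + (8/77)w^2 + (80/231)w
L_3(w) = (w + 2)w(w - 7/2) / [105/2] = (2/105)w^3 - (1/35)w^2 - (2/15)w
p(w) = (-16)·L_0 + (-4)·L_1 + (299/4)·L_2 + 236·L_3
Only the coefficient of w^2 is needed; take it from each L_i and combine:
(-16)·(17/154) + (-4)·(-13/70) + (299/4)·(8/77) + 236·(-1/35) = 0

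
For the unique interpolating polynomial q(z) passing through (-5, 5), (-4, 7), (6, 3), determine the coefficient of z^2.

Build the Lagrange basis polynomials:
L_0(z) = (z + 4)(z - 6) / [11] = (1/11)z^2 - (2/11)z - 24/11
L_1(z) = (z + 5)(z - 6) / [-10] = -(1/10)z^2 + (1/10)z + 3
L_2(z) = (z + 5)(z + 4) / [110] = (1/110)z^2 + (9/110)z + 2/11
q(z) = 5·L_0 + 7·L_1 + 3·L_2
Only the coefficient of z^2 is needed; take it from each L_i and combine:
5·(1/11) + 7·(-1/10) + 3·(1/110) = -12/55

-12/55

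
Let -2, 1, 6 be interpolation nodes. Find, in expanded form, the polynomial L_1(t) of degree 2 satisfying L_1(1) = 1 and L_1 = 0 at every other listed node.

L_1(t) = (t + 2)(t - 6) / [(3)·(-5)]
       = (t^2 - 4t - 12) / (-15)

L_1(t) = -(1/15)t^2 + (4/15)t + 4/5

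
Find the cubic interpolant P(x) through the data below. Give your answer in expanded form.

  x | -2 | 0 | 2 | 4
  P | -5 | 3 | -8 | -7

P(x) = (31/48)x^3 - (19/8)x^2 - (10/3)x + 3

Newton's divided differences:
P[-2,0] = (3 - (-5)) / (0 - (-2)) = 4
P[0,2] = (-8 - 3) / (2 - 0) = -11/2
P[2,4] = (-7 - (-8)) / (4 - 2) = 1/2
P[-2,0,2] = (-11/2 - 4) / (2 - (-2)) = -19/8
P[0,2,4] = (1/2 - (-11/2)) / (4 - 0) = 3/2
P[-2,0,2,4] = (3/2 - (-19/8)) / (4 - (-2)) = 31/48
P(x) = -5 + 4·(x + 2) + (-19/8)·(x + 2)x + (31/48)·(x + 2)x(x - 2)
Expanding: P(x) = (31/48)x^3 - (19/8)x^2 - (10/3)x + 3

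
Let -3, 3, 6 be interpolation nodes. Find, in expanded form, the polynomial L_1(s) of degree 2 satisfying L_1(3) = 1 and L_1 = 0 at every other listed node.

L_1(s) = -(1/18)s^2 + (1/6)s + 1

L_1(s) = (s + 3)(s - 6) / [(6)·(-3)]
       = (s^2 - 3s - 18) / (-18)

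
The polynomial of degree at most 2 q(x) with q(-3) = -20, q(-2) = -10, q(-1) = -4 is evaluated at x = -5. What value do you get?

Evaluate each Lagrange basis at x = -5:
L_0(-5) = (-3)·(-4)/[(-1)·(-2)] = 6
L_1(-5) = (-2)·(-4)/[(1)·(-1)] = -8
L_2(-5) = (-2)·(-3)/[(2)·(1)] = 3
Sum: (-20)·(6) + (-10)·(-8) + (-4)·(3) = -52

-52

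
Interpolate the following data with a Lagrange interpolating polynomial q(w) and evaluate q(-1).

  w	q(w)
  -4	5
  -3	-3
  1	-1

-44/5

Evaluate each Lagrange basis at w = -1:
L_0(-1) = (2)·(-2)/[(-1)·(-5)] = -4/5
L_1(-1) = (3)·(-2)/[(1)·(-4)] = 3/2
L_2(-1) = (3)·(2)/[(5)·(4)] = 3/10
Sum: 5·(-4/5) + (-3)·(3/2) + (-1)·(3/10) = -44/5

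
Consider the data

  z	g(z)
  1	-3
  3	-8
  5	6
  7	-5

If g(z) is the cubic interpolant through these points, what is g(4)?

Evaluate each Lagrange basis at z = 4:
L_0(4) = (1)·(-1)·(-3)/[(-2)·(-4)·(-6)] = -1/16
L_1(4) = (3)·(-1)·(-3)/[(2)·(-2)·(-4)] = 9/16
L_2(4) = (3)·(1)·(-3)/[(4)·(2)·(-2)] = 9/16
L_3(4) = (3)·(1)·(-1)/[(6)·(4)·(2)] = -1/16
Sum: (-3)·(-1/16) + (-8)·(9/16) + 6·(9/16) + (-5)·(-1/16) = -5/8

-5/8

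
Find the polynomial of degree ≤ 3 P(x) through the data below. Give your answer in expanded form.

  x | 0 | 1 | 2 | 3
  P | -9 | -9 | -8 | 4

P(x) = (5/3)x^3 - (9/2)x^2 + (17/6)x - 9

Newton's divided differences:
P[0,1] = (-9 - (-9)) / (1 - 0) = 0
P[1,2] = (-8 - (-9)) / (2 - 1) = 1
P[2,3] = (4 - (-8)) / (3 - 2) = 12
P[0,1,2] = (1 - 0) / (2 - 0) = 1/2
P[1,2,3] = (12 - 1) / (3 - 1) = 11/2
P[0,1,2,3] = (11/2 - 1/2) / (3 - 0) = 5/3
P(x) = -9 + (1/2)·x(x - 1) + (5/3)·x(x - 1)(x - 2)
Expanding: P(x) = (5/3)x^3 - (9/2)x^2 + (17/6)x - 9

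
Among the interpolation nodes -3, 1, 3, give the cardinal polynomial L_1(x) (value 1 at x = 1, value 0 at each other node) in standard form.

L_1(x) = (x + 3)(x - 3) / [(4)·(-2)]
       = (x^2 - 9) / (-8)

L_1(x) = -(1/8)x^2 + 9/8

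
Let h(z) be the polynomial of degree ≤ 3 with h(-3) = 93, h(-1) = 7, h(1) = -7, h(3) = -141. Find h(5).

-587

L_0(5) = (6)·(4)·(2)/[(-2)·(-4)·(-6)] = -1
L_1(5) = (8)·(4)·(2)/[(2)·(-2)·(-4)] = 4
L_2(5) = (8)·(6)·(2)/[(4)·(2)·(-2)] = -6
L_3(5) = (8)·(6)·(4)/[(6)·(4)·(2)] = 4
Sum: 93·(-1) + 7·(4) + (-7)·(-6) + (-141)·(4) = -587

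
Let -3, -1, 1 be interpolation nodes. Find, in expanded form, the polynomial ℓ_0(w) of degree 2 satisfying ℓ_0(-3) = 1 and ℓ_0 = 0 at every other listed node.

ℓ_0(w) = (1/8)w^2 - 1/8

ℓ_0(w) = (w + 1)(w - 1) / [(-2)·(-4)]
       = (w^2 - 1) / (8)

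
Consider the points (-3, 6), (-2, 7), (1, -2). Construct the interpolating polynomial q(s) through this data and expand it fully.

Build the Lagrange basis polynomials:
L_0(s) = (s + 2)(s - 1) / [4] = (1/4)s^2 + (1/4)s - 1/2
L_1(s) = (s + 3)(s - 1) / [-3] = -(1/3)s^2 - (2/3)s + 1
L_2(s) = (s + 3)(s + 2) / [12] = (1/12)s^2 + (5/12)s + 1/2
q(s) = 6·L_0 + 7·L_1 + (-2)·L_2
  6·L_0(s) = (3/2)s^2 + (3/2)s - 3
  7·L_1(s) = -(7/3)s^2 - (14/3)s + 7
  (-2)·L_2(s) = -(1/6)s^2 - (5/6)s - 1
Adding term by term: -s^2 - 4s + 3

q(s) = -s^2 - 4s + 3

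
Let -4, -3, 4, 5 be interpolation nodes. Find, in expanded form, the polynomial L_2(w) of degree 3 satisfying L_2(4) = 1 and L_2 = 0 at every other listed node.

L_2(w) = (w + 4)(w + 3)(w - 5) / [(8)·(7)·(-1)]
       = (w^3 + 2w^2 - 23w - 60) / (-56)

L_2(w) = -(1/56)w^3 - (1/28)w^2 + (23/56)w + 15/14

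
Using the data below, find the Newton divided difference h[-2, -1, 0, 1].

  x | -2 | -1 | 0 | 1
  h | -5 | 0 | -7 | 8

17/3

h[-2,-1] = (0 - (-5)) / (-1 - (-2)) = 5
h[-1,0] = (-7 - 0) / (0 - (-1)) = -7
h[0,1] = (8 - (-7)) / (1 - 0) = 15
h[-2,-1,0] = (-7 - 5) / (0 - (-2)) = -6
h[-1,0,1] = (15 - (-7)) / (1 - (-1)) = 11
h[-2,-1,0,1] = (11 - (-6)) / (1 - (-2)) = 17/3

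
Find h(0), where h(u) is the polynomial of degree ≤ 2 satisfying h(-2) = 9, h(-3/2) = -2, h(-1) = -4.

Evaluate each Lagrange basis at u = 0:
L_0(0) = (3/2)·(1)/[(-1/2)·(-1)] = 3
L_1(0) = (2)·(1)/[(1/2)·(-1/2)] = -8
L_2(0) = (2)·(3/2)/[(1)·(1/2)] = 6
Sum: 9·(3) + (-2)·(-8) + (-4)·(6) = 19

19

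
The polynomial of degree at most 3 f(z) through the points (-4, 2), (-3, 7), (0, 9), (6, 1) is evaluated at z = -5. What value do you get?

Evaluate each Lagrange basis at z = -5:
L_0(-5) = (-2)·(-5)·(-11)/[(-1)·(-4)·(-10)] = 11/4
L_1(-5) = (-1)·(-5)·(-11)/[(1)·(-3)·(-9)] = -55/27
L_2(-5) = (-1)·(-2)·(-11)/[(4)·(3)·(-6)] = 11/36
L_3(-5) = (-1)·(-2)·(-5)/[(10)·(9)·(6)] = -1/54
Sum: 2·(11/4) + 7·(-55/27) + 9·(11/36) + 1·(-1/54) = -217/36

-217/36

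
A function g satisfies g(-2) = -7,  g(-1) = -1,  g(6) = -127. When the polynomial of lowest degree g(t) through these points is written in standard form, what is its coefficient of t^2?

The leading coefficient equals the top divided difference g[-2,-1,6].
g[-2,-1] = (-1 - (-7)) / (-1 - (-2)) = 6
g[-1,6] = (-127 - (-1)) / (6 - (-1)) = -18
g[-2,-1,6] = (-18 - 6) / (6 - (-2)) = -3

-3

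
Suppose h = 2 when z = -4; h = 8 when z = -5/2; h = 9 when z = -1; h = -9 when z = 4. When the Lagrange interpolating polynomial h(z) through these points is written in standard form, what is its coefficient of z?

-10691/4680

Build the Lagrange basis polynomials:
L_0(z) = (z + 5/2)(z + 1)(z - 4) / [-36] = -(1/36)z^3 + (1/72)z^2 + (23/72)z + 5/18
L_1(z) = (z + 4)(z + 1)(z - 4) / [117/8] = (8/117)z^3 + (8/117)z^2 - (128/117)z - 128/117
L_2(z) = (z + 4)(z + 5/2)(z - 4) / [-45/2] = -(2/45)z^3 - (1/9)z^2 + (32/45)z + 16/9
L_3(z) = (z + 4)(z + 5/2)(z + 1) / [260] = (1/260)z^3 + (3/104)z^2 + (33/520)z + 1/26
h(z) = 2·L_0 + 8·L_1 + 9·L_2 + (-9)·L_3
Only the coefficient of z is needed; take it from each L_i and combine:
2·(23/72) + 8·(-128/117) + 9·(32/45) + (-9)·(33/520) = -10691/4680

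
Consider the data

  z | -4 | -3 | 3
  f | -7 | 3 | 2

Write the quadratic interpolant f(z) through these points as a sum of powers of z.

Newton's divided differences:
f[-4,-3] = (3 - (-7)) / (-3 - (-4)) = 10
f[-3,3] = (2 - 3) / (3 - (-3)) = -1/6
f[-4,-3,3] = (-1/6 - 10) / (3 - (-4)) = -61/42
f(z) = -7 + 10·(z + 4) + (-61/42)·(z + 4)(z + 3)
Expanding: f(z) = -(61/42)z^2 - (1/6)z + 109/7

f(z) = -(61/42)z^2 - (1/6)z + 109/7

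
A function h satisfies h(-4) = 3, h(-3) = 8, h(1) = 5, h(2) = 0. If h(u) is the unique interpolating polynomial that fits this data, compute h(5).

L_0(5) = (8)·(4)·(3)/[(-1)·(-5)·(-6)] = -16/5
L_1(5) = (9)·(4)·(3)/[(1)·(-4)·(-5)] = 27/5
L_2(5) = (9)·(8)·(3)/[(5)·(4)·(-1)] = -54/5
L_3(5) = (9)·(8)·(4)/[(6)·(5)·(1)] = 48/5
Sum: 3·(-16/5) + 8·(27/5) + 5·(-54/5) + 0 = -102/5

-102/5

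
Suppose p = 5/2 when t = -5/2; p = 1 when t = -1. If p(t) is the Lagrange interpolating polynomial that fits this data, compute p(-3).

3

Evaluate each Lagrange basis at t = -3:
L_0(-3) = (-2)/[(-3/2)] = 4/3
L_1(-3) = (-1/2)/[(3/2)] = -1/3
Sum: 5/2·(4/3) + 1·(-1/3) = 3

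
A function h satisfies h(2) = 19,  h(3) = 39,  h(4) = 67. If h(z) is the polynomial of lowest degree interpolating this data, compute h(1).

7

Evaluate each Lagrange basis at z = 1:
L_0(1) = (-2)·(-3)/[(-1)·(-2)] = 3
L_1(1) = (-1)·(-3)/[(1)·(-1)] = -3
L_2(1) = (-1)·(-2)/[(2)·(1)] = 1
Sum: 19·(3) + 39·(-3) + 67·(1) = 7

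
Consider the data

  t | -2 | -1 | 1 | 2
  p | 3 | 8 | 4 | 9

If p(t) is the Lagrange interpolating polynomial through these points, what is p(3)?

L_0(3) = (4)·(2)·(1)/[(-1)·(-3)·(-4)] = -2/3
L_1(3) = (5)·(2)·(1)/[(1)·(-2)·(-3)] = 5/3
L_2(3) = (5)·(4)·(1)/[(3)·(2)·(-1)] = -10/3
L_3(3) = (5)·(4)·(2)/[(4)·(3)·(1)] = 10/3
Sum: 3·(-2/3) + 8·(5/3) + 4·(-10/3) + 9·(10/3) = 28

28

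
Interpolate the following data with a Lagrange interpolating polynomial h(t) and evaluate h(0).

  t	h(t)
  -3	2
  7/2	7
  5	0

595/52

Evaluate each Lagrange basis at t = 0:
L_0(0) = (-7/2)·(-5)/[(-13/2)·(-8)] = 35/104
L_1(0) = (3)·(-5)/[(13/2)·(-3/2)] = 20/13
L_2(0) = (3)·(-7/2)/[(8)·(3/2)] = -7/8
Sum: 2·(35/104) + 7·(20/13) + 0 = 595/52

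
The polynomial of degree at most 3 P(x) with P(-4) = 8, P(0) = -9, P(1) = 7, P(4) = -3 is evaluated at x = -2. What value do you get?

-1201/40

Evaluate each Lagrange basis at x = -2:
L_0(-2) = (-2)·(-3)·(-6)/[(-4)·(-5)·(-8)] = 9/40
L_1(-2) = (2)·(-3)·(-6)/[(4)·(-1)·(-4)] = 9/4
L_2(-2) = (2)·(-2)·(-6)/[(5)·(1)·(-3)] = -8/5
L_3(-2) = (2)·(-2)·(-3)/[(8)·(4)·(3)] = 1/8
Sum: 8·(9/40) + (-9)·(9/4) + 7·(-8/5) + (-3)·(1/8) = -1201/40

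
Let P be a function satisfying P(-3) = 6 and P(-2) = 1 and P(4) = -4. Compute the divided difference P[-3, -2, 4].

P[-3,-2] = (1 - 6) / (-2 - (-3)) = -5
P[-2,4] = (-4 - 1) / (4 - (-2)) = -5/6
P[-3,-2,4] = (-5/6 - (-5)) / (4 - (-3)) = 25/42

25/42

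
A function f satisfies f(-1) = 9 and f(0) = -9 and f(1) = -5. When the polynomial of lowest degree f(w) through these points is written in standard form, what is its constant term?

-9

Build the Lagrange basis polynomials:
L_0(w) = w(w - 1) / [2] = (1/2)w^2 - (1/2)w
L_1(w) = (w + 1)(w - 1) / [-1] = -w^2 + 1
L_2(w) = (w + 1)w / [2] = (1/2)w^2 + (1/2)w
f(w) = 9·L_0 + (-9)·L_1 + (-5)·L_2
Only the constant term is needed; take it from each L_i and combine:
9·(0) + (-9)·(1) + (-5)·(0) = -9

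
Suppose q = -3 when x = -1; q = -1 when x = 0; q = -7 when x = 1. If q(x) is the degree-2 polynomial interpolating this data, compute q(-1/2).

-1

Using Newton's divided-difference form:
q[-1,0] = (-1 - (-3)) / (0 - (-1)) = 2
q[0,1] = (-7 - (-1)) / (1 - 0) = -6
q[-1,0,1] = (-6 - 2) / (1 - (-1)) = -4
q(-1/2) = -3 + 2·(1/2) + (-4)·(1/2)·(-1/2) = -1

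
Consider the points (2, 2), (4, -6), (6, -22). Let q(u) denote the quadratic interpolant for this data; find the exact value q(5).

-13

Evaluate each Lagrange basis at u = 5:
L_0(5) = (1)·(-1)/[(-2)·(-4)] = -1/8
L_1(5) = (3)·(-1)/[(2)·(-2)] = 3/4
L_2(5) = (3)·(1)/[(4)·(2)] = 3/8
Sum: 2·(-1/8) + (-6)·(3/4) + (-22)·(3/8) = -13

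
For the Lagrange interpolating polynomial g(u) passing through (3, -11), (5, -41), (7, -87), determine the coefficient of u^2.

Build the Lagrange basis polynomials:
L_0(u) = (u - 5)(u - 7) / [8] = (1/8)u^2 - (3/2)u + 35/8
L_1(u) = (u - 3)(u - 7) / [-4] = -(1/4)u^2 + (5/2)u - 21/4
L_2(u) = (u - 3)(u - 5) / [8] = (1/8)u^2 - u + 15/8
g(u) = (-11)·L_0 + (-41)·L_1 + (-87)·L_2
Only the coefficient of u^2 is needed; take it from each L_i and combine:
(-11)·(1/8) + (-41)·(-1/4) + (-87)·(1/8) = -2

-2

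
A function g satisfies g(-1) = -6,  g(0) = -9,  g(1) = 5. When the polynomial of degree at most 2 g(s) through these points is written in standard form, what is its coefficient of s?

11/2

L_0(s) = s(s - 1) / [2] = (1/2)s^2 - (1/2)s
L_1(s) = (s + 1)(s - 1) / [-1] = -s^2 + 1
L_2(s) = (s + 1)s / [2] = (1/2)s^2 + (1/2)s
g(s) = (-6)·L_0 + (-9)·L_1 + 5·L_2
Only the coefficient of s is needed; take it from each L_i and combine:
(-6)·(-1/2) + (-9)·(0) + 5·(1/2) = 11/2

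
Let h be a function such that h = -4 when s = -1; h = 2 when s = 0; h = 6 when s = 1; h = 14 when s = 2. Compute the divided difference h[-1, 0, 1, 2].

1

h[-1,0] = (2 - (-4)) / (0 - (-1)) = 6
h[0,1] = (6 - 2) / (1 - 0) = 4
h[1,2] = (14 - 6) / (2 - 1) = 8
h[-1,0,1] = (4 - 6) / (1 - (-1)) = -1
h[0,1,2] = (8 - 4) / (2 - 0) = 2
h[-1,0,1,2] = (2 - (-1)) / (2 - (-1)) = 1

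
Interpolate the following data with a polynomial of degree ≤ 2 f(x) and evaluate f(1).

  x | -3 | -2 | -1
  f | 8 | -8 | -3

70

Evaluate each Lagrange basis at x = 1:
L_0(1) = (3)·(2)/[(-1)·(-2)] = 3
L_1(1) = (4)·(2)/[(1)·(-1)] = -8
L_2(1) = (4)·(3)/[(2)·(1)] = 6
Sum: 8·(3) + (-8)·(-8) + (-3)·(6) = 70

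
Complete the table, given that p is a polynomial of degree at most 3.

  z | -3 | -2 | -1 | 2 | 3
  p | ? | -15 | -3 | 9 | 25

The 4 known values determine p uniquely (degree ≤ 3).
Evaluate each Lagrange basis at z = -3:
L_0(-3) = (-2)·(-5)·(-6)/[(-1)·(-4)·(-5)] = 3
L_1(-3) = (-1)·(-5)·(-6)/[(1)·(-3)·(-4)] = -5/2
L_2(-3) = (-1)·(-2)·(-6)/[(4)·(3)·(-1)] = 1
L_3(-3) = (-1)·(-2)·(-5)/[(5)·(4)·(1)] = -1/2
Sum: (-15)·(3) + (-3)·(-5/2) + 9·(1) + 25·(-1/2) = -41

-41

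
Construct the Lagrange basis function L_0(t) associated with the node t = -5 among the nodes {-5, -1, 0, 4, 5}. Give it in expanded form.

L_0(t) = (t + 1)t(t - 4)(t - 5) / [(-4)·(-5)·(-9)·(-10)]
       = (t^4 - 8t^3 + 11t^2 + 20t) / (1800)

L_0(t) = (1/1800)t^4 - (1/225)t^3 + (11/1800)t^2 + (1/90)t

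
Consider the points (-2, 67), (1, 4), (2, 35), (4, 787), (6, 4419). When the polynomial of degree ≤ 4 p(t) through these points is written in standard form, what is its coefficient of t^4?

The leading coefficient equals the top divided difference p[-2,1,2,4,6].
p[-2,1] = (4 - 67) / (1 - (-2)) = -21
p[1,2] = (35 - 4) / (2 - 1) = 31
p[2,4] = (787 - 35) / (4 - 2) = 376
p[4,6] = (4419 - 787) / (6 - 4) = 1816
p[-2,1,2] = (31 - (-21)) / (2 - (-2)) = 13
p[1,2,4] = (376 - 31) / (4 - 1) = 115
p[2,4,6] = (1816 - 376) / (6 - 2) = 360
p[-2,1,2,4] = (115 - 13) / (4 - (-2)) = 17
p[1,2,4,6] = (360 - 115) / (6 - 1) = 49
p[-2,1,2,4,6] = (49 - 17) / (6 - (-2)) = 4

4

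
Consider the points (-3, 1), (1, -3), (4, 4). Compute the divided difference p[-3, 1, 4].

10/21

p[-3,1] = (-3 - 1) / (1 - (-3)) = -1
p[1,4] = (4 - (-3)) / (4 - 1) = 7/3
p[-3,1,4] = (7/3 - (-1)) / (4 - (-3)) = 10/21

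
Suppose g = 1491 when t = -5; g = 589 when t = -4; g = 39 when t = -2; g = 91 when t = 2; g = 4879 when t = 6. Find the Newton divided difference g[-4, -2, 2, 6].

10

g[-4,-2] = (39 - 589) / (-2 - (-4)) = -275
g[-2,2] = (91 - 39) / (2 - (-2)) = 13
g[2,6] = (4879 - 91) / (6 - 2) = 1197
g[-4,-2,2] = (13 - (-275)) / (2 - (-4)) = 48
g[-2,2,6] = (1197 - 13) / (6 - (-2)) = 148
g[-4,-2,2,6] = (148 - 48) / (6 - (-4)) = 10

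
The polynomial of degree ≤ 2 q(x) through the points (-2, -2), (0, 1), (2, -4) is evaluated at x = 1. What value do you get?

Using Newton's divided-difference form:
q[-2,0] = (1 - (-2)) / (0 - (-2)) = 3/2
q[0,2] = (-4 - 1) / (2 - 0) = -5/2
q[-2,0,2] = (-5/2 - 3/2) / (2 - (-2)) = -1
q(1) = -2 + (3/2)·(3) + (-1)·(3)·(1) = -1/2

-1/2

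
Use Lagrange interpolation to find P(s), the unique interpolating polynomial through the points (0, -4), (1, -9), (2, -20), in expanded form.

P(s) = -3s^2 - 2s - 4

Build the Lagrange basis polynomials:
L_0(s) = (s - 1)(s - 2) / [2] = (1/2)s^2 - (3/2)s + 1
L_1(s) = s(s - 2) / [-1] = -s^2 + 2s
L_2(s) = s(s - 1) / [2] = (1/2)s^2 - (1/2)s
P(s) = (-4)·L_0 + (-9)·L_1 + (-20)·L_2
  (-4)·L_0(s) = -2s^2 + 6s - 4
  (-9)·L_1(s) = 9s^2 - 18s
  (-20)·L_2(s) = -10s^2 + 10s
Adding term by term: -3s^2 - 2s - 4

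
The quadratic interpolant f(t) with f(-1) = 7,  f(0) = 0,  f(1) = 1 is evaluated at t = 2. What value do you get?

10

Using Newton's divided-difference form:
f[-1,0] = (0 - 7) / (0 - (-1)) = -7
f[0,1] = (1 - 0) / (1 - 0) = 1
f[-1,0,1] = (1 - (-7)) / (1 - (-1)) = 4
f(2) = 7 + (-7)·(3) + 4·(3)·(2) = 10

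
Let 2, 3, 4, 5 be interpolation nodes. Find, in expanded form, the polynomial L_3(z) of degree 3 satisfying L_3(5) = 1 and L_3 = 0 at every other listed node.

L_3(z) = (z - 2)(z - 3)(z - 4) / [(3)·(2)·(1)]
       = (z^3 - 9z^2 + 26z - 24) / (6)

L_3(z) = (1/6)z^3 - (3/2)z^2 + (13/3)z - 4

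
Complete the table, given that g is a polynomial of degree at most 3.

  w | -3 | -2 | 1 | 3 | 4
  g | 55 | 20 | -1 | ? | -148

The 4 known values determine g uniquely (degree ≤ 3).
L_0(3) = (5)·(2)·(-1)/[(-1)·(-4)·(-7)] = 5/14
L_1(3) = (6)·(2)·(-1)/[(1)·(-3)·(-6)] = -2/3
L_2(3) = (6)·(5)·(-1)/[(4)·(3)·(-3)] = 5/6
L_3(3) = (6)·(5)·(2)/[(7)·(6)·(3)] = 10/21
Sum: 55·(5/14) + 20·(-2/3) + (-1)·(5/6) + (-148)·(10/21) = -65

-65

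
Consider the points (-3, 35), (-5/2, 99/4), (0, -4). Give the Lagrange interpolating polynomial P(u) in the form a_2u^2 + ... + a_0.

L_0(u) = (u + 5/2)u / [3/2] = (2/3)u^2 + (5/3)u
L_1(u) = (u + 3)u / [-5/4] = -(4/5)u^2 - (12/5)u
L_2(u) = (u + 3)(u + 5/2) / [15/2] = (2/15)u^2 + (11/15)u + 1
P(u) = 35·L_0 + (99/4)·L_1 + (-4)·L_2
  35·L_0(u) = (70/3)u^2 + (175/3)u
  (99/4)·L_1(u) = -(99/5)u^2 - (297/5)u
  (-4)·L_2(u) = -(8/15)u^2 - (44/15)u - 4
Adding term by term: 3u^2 - 4u - 4

P(u) = 3u^2 - 4u - 4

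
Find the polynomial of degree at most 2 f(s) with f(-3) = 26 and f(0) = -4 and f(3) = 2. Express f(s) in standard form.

Build the Lagrange basis polynomials:
L_0(s) = s(s - 3) / [18] = (1/18)s^2 - (1/6)s
L_1(s) = (s + 3)(s - 3) / [-9] = -(1/9)s^2 + 1
L_2(s) = (s + 3)s / [18] = (1/18)s^2 + (1/6)s
f(s) = 26·L_0 + (-4)·L_1 + 2·L_2
  26·L_0(s) = (13/9)s^2 - (13/3)s
  (-4)·L_1(s) = (4/9)s^2 - 4
  2·L_2(s) = (1/9)s^2 + (1/3)s
Adding term by term: 2s^2 - 4s - 4

f(s) = 2s^2 - 4s - 4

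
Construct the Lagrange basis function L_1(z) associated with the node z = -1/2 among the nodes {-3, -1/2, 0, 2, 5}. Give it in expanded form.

L_1(z) = (z + 3)z(z - 2)(z - 5) / [(5/2)·(-1/2)·(-5/2)·(-11/2)]
       = (z^4 - 4z^3 - 11z^2 + 30z) / (-275/16)

L_1(z) = -(16/275)z^4 + (64/275)z^3 + (16/25)z^2 - (96/55)z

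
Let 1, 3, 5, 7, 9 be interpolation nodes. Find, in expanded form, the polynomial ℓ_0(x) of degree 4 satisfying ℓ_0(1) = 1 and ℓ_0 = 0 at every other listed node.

ℓ_0(x) = (x - 3)(x - 5)(x - 7)(x - 9) / [(-2)·(-4)·(-6)·(-8)]
       = (x^4 - 24x^3 + 206x^2 - 744x + 945) / (384)

ℓ_0(x) = (1/384)x^4 - (1/16)x^3 + (103/192)x^2 - (31/16)x + 315/128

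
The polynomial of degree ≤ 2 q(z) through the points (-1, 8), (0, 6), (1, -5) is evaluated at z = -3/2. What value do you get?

L_0(-3/2) = (-3/2)·(-5/2)/[(-1)·(-2)] = 15/8
L_1(-3/2) = (-1/2)·(-5/2)/[(1)·(-1)] = -5/4
L_2(-3/2) = (-1/2)·(-3/2)/[(2)·(1)] = 3/8
Sum: 8·(15/8) + 6·(-5/4) + (-5)·(3/8) = 45/8

45/8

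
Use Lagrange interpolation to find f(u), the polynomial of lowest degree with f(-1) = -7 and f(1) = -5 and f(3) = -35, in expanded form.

f(u) = -4u^2 + u - 2

Build the Lagrange basis polynomials:
L_0(u) = (u - 1)(u - 3) / [8] = (1/8)u^2 - (1/2)u + 3/8
L_1(u) = (u + 1)(u - 3) / [-4] = -(1/4)u^2 + (1/2)u + 3/4
L_2(u) = (u + 1)(u - 1) / [8] = (1/8)u^2 - 1/8
f(u) = (-7)·L_0 + (-5)·L_1 + (-35)·L_2
  (-7)·L_0(u) = -(7/8)u^2 + (7/2)u - 21/8
  (-5)·L_1(u) = (5/4)u^2 - (5/2)u - 15/4
  (-35)·L_2(u) = -(35/8)u^2 + 35/8
Adding term by term: -4u^2 + u - 2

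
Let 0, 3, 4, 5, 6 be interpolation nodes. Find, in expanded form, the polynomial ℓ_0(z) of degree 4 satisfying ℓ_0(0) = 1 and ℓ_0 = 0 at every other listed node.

ℓ_0(z) = (z - 3)(z - 4)(z - 5)(z - 6) / [(-3)·(-4)·(-5)·(-6)]
       = (z^4 - 18z^3 + 119z^2 - 342z + 360) / (360)

ℓ_0(z) = (1/360)z^4 - (1/20)z^3 + (119/360)z^2 - (19/20)z + 1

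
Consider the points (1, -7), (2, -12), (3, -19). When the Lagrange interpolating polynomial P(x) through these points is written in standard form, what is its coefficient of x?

Build the Lagrange basis polynomials:
L_0(x) = (x - 2)(x - 3) / [2] = (1/2)x^2 - (5/2)x + 3
L_1(x) = (x - 1)(x - 3) / [-1] = -x^2 + 4x - 3
L_2(x) = (x - 1)(x - 2) / [2] = (1/2)x^2 - (3/2)x + 1
P(x) = (-7)·L_0 + (-12)·L_1 + (-19)·L_2
Only the coefficient of x is needed; take it from each L_i and combine:
(-7)·(-5/2) + (-12)·(4) + (-19)·(-3/2) = -2

-2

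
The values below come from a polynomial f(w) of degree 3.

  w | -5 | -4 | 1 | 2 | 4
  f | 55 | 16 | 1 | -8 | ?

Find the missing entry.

The 4 known values determine f uniquely (degree ≤ 3).
L_0(4) = (8)·(3)·(2)/[(-1)·(-6)·(-7)] = -8/7
L_1(4) = (9)·(3)·(2)/[(1)·(-5)·(-6)] = 9/5
L_2(4) = (9)·(8)·(2)/[(6)·(5)·(-1)] = -24/5
L_3(4) = (9)·(8)·(3)/[(7)·(6)·(1)] = 36/7
Sum: 55·(-8/7) + 16·(9/5) + 1·(-24/5) + (-8)·(36/7) = -80

-80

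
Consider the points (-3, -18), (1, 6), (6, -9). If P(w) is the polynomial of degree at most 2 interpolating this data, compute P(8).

-29

Evaluate each Lagrange basis at w = 8:
L_0(8) = (7)·(2)/[(-4)·(-9)] = 7/18
L_1(8) = (11)·(2)/[(4)·(-5)] = -11/10
L_2(8) = (11)·(7)/[(9)·(5)] = 77/45
Sum: (-18)·(7/18) + 6·(-11/10) + (-9)·(77/45) = -29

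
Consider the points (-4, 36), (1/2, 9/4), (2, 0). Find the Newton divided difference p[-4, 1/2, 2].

p[-4,1/2] = (9/4 - 36) / (1/2 - (-4)) = -15/2
p[1/2,2] = (0 - 9/4) / (2 - 1/2) = -3/2
p[-4,1/2,2] = (-3/2 - (-15/2)) / (2 - (-4)) = 1

1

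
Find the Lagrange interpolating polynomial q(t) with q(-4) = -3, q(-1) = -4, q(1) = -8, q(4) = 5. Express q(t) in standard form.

q(t) = (1/5)t^3 + (7/15)t^2 - (11/5)t - 97/15

L_0(t) = (t + 1)(t - 1)(t - 4) / [-120] = -(1/120)t^3 + (1/30)t^2 + (1/120)t - 1/30
L_1(t) = (t + 4)(t - 1)(t - 4) / [30] = (1/30)t^3 - (1/30)t^2 - (8/15)t + 8/15
L_2(t) = (t + 4)(t + 1)(t - 4) / [-30] = -(1/30)t^3 - (1/30)t^2 + (8/15)t + 8/15
L_3(t) = (t + 4)(t + 1)(t - 1) / [120] = (1/120)t^3 + (1/30)t^2 - (1/120)t - 1/30
q(t) = (-3)·L_0 + (-4)·L_1 + (-8)·L_2 + 5·L_3
  (-3)·L_0(t) = (1/40)t^3 - (1/10)t^2 - (1/40)t + 1/10
  (-4)·L_1(t) = -(2/15)t^3 + (2/15)t^2 + (32/15)t - 32/15
  (-8)·L_2(t) = (4/15)t^3 + (4/15)t^2 - (64/15)t - 64/15
  5·L_3(t) = (1/24)t^3 + (1/6)t^2 - (1/24)t - 1/6
Adding term by term: (1/5)t^3 + (7/15)t^2 - (11/5)t - 97/15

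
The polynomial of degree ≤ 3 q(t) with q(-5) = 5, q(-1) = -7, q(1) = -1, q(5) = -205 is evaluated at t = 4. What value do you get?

Evaluate each Lagrange basis at t = 4:
L_0(4) = (5)·(3)·(-1)/[(-4)·(-6)·(-10)] = 1/16
L_1(4) = (9)·(3)·(-1)/[(4)·(-2)·(-6)] = -9/16
L_2(4) = (9)·(5)·(-1)/[(6)·(2)·(-4)] = 15/16
L_3(4) = (9)·(5)·(3)/[(10)·(6)·(4)] = 9/16
Sum: 5·(1/16) + (-7)·(-9/16) + (-1)·(15/16) + (-205)·(9/16) = -112

-112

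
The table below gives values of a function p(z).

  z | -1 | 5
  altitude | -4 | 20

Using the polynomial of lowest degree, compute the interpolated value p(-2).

-8

Evaluate each Lagrange basis at z = -2:
L_0(-2) = (-7)/[(-6)] = 7/6
L_1(-2) = (-1)/[(6)] = -1/6
Sum: (-4)·(7/6) + 20·(-1/6) = -8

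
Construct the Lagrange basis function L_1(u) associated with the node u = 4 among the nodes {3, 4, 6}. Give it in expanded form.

L_1(u) = (u - 3)(u - 6) / [(1)·(-2)]
       = (u^2 - 9u + 18) / (-2)

L_1(u) = -(1/2)u^2 + (9/2)u - 9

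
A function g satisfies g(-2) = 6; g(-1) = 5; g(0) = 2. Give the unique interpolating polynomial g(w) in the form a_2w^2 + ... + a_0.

g(w) = -w^2 - 4w + 2

Newton's divided differences:
g[-2,-1] = (5 - 6) / (-1 - (-2)) = -1
g[-1,0] = (2 - 5) / (0 - (-1)) = -3
g[-2,-1,0] = (-3 - (-1)) / (0 - (-2)) = -1
g(w) = 6 + (-1)·(w + 2) + (-1)·(w + 2)(w + 1)
Expanding: g(w) = -w^2 - 4w + 2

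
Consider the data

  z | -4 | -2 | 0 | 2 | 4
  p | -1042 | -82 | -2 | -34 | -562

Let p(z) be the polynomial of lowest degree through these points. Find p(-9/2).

Evaluate each Lagrange basis at z = -9/2:
L_0(-9/2) = (-5/2)·(-9/2)·(-13/2)·(-17/2)/[(-2)·(-4)·(-6)·(-8)] = 3315/2048
L_1(-9/2) = (-1/2)·(-9/2)·(-13/2)·(-17/2)/[(2)·(-2)·(-4)·(-6)] = -663/512
L_2(-9/2) = (-1/2)·(-5/2)·(-13/2)·(-17/2)/[(4)·(2)·(-2)·(-4)] = 1105/1024
L_3(-9/2) = (-1/2)·(-5/2)·(-9/2)·(-17/2)/[(6)·(4)·(2)·(-2)] = -255/512
L_4(-9/2) = (-1/2)·(-5/2)·(-9/2)·(-13/2)/[(8)·(6)·(4)·(2)] = 195/2048
Sum: (-1042)·(3315/2048) + (-82)·(-663/512) + (-2)·(1105/1024) + (-34)·(-255/512) + (-562)·(195/2048) = -25907/16

-25907/16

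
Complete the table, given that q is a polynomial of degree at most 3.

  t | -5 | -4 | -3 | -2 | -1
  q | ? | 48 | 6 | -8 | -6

The 4 known values determine q uniquely (degree ≤ 3).
Evaluate each Lagrange basis at t = -5:
L_0(-5) = (-2)·(-3)·(-4)/[(-1)·(-2)·(-3)] = 4
L_1(-5) = (-1)·(-3)·(-4)/[(1)·(-1)·(-2)] = -6
L_2(-5) = (-1)·(-2)·(-4)/[(2)·(1)·(-1)] = 4
L_3(-5) = (-1)·(-2)·(-3)/[(3)·(2)·(1)] = -1
Sum: 48·(4) + 6·(-6) + (-8)·(4) + (-6)·(-1) = 130

130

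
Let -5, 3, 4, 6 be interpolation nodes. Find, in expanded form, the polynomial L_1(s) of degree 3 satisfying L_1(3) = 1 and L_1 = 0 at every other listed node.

L_1(s) = (1/24)s^3 - (5/24)s^2 - (13/12)s + 5

L_1(s) = (s + 5)(s - 4)(s - 6) / [(8)·(-1)·(-3)]
       = (s^3 - 5s^2 - 26s + 120) / (24)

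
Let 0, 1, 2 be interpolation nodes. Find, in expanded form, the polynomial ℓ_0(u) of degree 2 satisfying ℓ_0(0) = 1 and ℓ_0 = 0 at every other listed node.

ℓ_0(u) = (u - 1)(u - 2) / [(-1)·(-2)]
       = (u^2 - 3u + 2) / (2)

ℓ_0(u) = (1/2)u^2 - (3/2)u + 1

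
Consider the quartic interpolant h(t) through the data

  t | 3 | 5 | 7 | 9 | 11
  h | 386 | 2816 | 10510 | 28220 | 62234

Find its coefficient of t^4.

4

Build the Lagrange basis polynomials:
L_0(t) = (t - 5)(t - 7)(t - 9)(t - 11) / [384] = (1/384)t^4 - (1/12)t^3 + (187/192)t^2 - (59/12)t + 1155/128
L_1(t) = (t - 3)(t - 7)(t - 9)(t - 11) / [-96] = -(1/96)t^4 + (5/16)t^3 - (10/3)t^2 + (235/16)t - 693/32
L_2(t) = (t - 3)(t - 5)(t - 9)(t - 11) / [64] = (1/64)t^4 - (7/16)t^3 + (137/32)t^2 - (273/16)t + 1485/64
L_3(t) = (t - 3)(t - 5)(t - 7)(t - 11) / [-96] = -(1/96)t^4 + (13/48)t^3 - (59/24)t^2 + (443/48)t - 385/32
L_4(t) = (t - 3)(t - 5)(t - 7)(t - 9) / [384] = (1/384)t^4 - (1/16)t^3 + (103/192)t^2 - (31/16)t + 315/128
h(t) = 386·L_0 + 2816·L_1 + 10510·L_2 + 28220·L_3 + 62234·L_4
Only the coefficient of t^4 is needed; take it from each L_i and combine:
386·(1/384) + 2816·(-1/96) + 10510·(1/64) + 28220·(-1/96) + 62234·(1/384) = 4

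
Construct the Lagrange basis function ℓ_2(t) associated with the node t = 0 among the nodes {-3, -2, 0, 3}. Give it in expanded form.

ℓ_2(t) = (t + 3)(t + 2)(t - 3) / [(3)·(2)·(-3)]
       = (t^3 + 2t^2 - 9t - 18) / (-18)

ℓ_2(t) = -(1/18)t^3 - (1/9)t^2 + (1/2)t + 1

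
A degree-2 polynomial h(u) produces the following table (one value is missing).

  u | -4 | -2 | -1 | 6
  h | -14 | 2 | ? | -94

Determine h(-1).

4

The 3 known values determine h uniquely (degree ≤ 2).
L_0(-1) = (1)·(-7)/[(-2)·(-10)] = -7/20
L_1(-1) = (3)·(-7)/[(2)·(-8)] = 21/16
L_2(-1) = (3)·(1)/[(10)·(8)] = 3/80
Sum: (-14)·(-7/20) + 2·(21/16) + (-94)·(3/80) = 4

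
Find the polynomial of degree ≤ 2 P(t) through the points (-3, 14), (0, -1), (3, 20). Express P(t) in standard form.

P(t) = 2t^2 + t - 1

Build the Lagrange basis polynomials:
L_0(t) = t(t - 3) / [18] = (1/18)t^2 - (1/6)t
L_1(t) = (t + 3)(t - 3) / [-9] = -(1/9)t^2 + 1
L_2(t) = (t + 3)t / [18] = (1/18)t^2 + (1/6)t
P(t) = 14·L_0 + (-1)·L_1 + 20·L_2
  14·L_0(t) = (7/9)t^2 - (7/3)t
  (-1)·L_1(t) = (1/9)t^2 - 1
  20·L_2(t) = (10/9)t^2 + (10/3)t
Adding term by term: 2t^2 + t - 1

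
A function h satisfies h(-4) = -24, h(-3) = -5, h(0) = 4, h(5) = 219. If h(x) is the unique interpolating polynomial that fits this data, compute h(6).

346

Using Newton's divided-difference form:
h[-4,-3] = (-5 - (-24)) / (-3 - (-4)) = 19
h[-3,0] = (4 - (-5)) / (0 - (-3)) = 3
h[0,5] = (219 - 4) / (5 - 0) = 43
h[-4,-3,0] = (3 - 19) / (0 - (-4)) = -4
h[-3,0,5] = (43 - 3) / (5 - (-3)) = 5
h[-4,-3,0,5] = (5 - (-4)) / (5 - (-4)) = 1
h(6) = -24 + 19·(10) + (-4)·(10)·(9) + 1·(10)·(9)·(6) = 346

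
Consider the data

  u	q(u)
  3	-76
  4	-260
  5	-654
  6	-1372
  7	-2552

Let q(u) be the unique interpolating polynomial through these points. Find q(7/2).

Using Newton's divided-difference form:
q[3,4] = (-260 - (-76)) / (4 - 3) = -184
q[4,5] = (-654 - (-260)) / (5 - 4) = -394
q[5,6] = (-1372 - (-654)) / (6 - 5) = -718
q[6,7] = (-2552 - (-1372)) / (7 - 6) = -1180
q[3,4,5] = (-394 - (-184)) / (5 - 3) = -105
q[4,5,6] = (-718 - (-394)) / (6 - 4) = -162
q[5,6,7] = (-1180 - (-718)) / (7 - 5) = -231
q[3,4,5,6] = (-162 - (-105)) / (6 - 3) = -19
q[4,5,6,7] = (-231 - (-162)) / (7 - 4) = -23
q[3,4,5,6,7] = (-23 - (-19)) / (7 - 3) = -1
q(7/2) = -76 + (-184)·(1/2) + (-105)·(1/2)·(-1/2) + (-19)·(1/2)·(-1/2)·(-3/2) + (-1)·(1/2)·(-1/2)·(-3/2)·(-5/2) = -2367/16

-2367/16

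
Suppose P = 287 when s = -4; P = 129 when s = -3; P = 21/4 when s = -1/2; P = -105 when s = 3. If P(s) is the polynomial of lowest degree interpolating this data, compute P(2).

Using Newton's divided-difference form:
P[-4,-3] = (129 - 287) / (-3 - (-4)) = -158
P[-3,-1/2] = (21/4 - 129) / (-1/2 - (-3)) = -99/2
P[-1/2,3] = (-105 - 21/4) / (3 - (-1/2)) = -63/2
P[-4,-3,-1/2] = (-99/2 - (-158)) / (-1/2 - (-4)) = 31
P[-3,-1/2,3] = (-63/2 - (-99/2)) / (3 - (-3)) = 3
P[-4,-3,-1/2,3] = (3 - 31) / (3 - (-4)) = -4
P(2) = 287 + (-158)·(6) + 31·(6)·(5) + (-4)·(6)·(5)·(5/2) = -31

-31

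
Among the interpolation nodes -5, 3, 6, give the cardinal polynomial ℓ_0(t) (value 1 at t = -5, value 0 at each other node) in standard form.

ℓ_0(t) = (t - 3)(t - 6) / [(-8)·(-11)]
       = (t^2 - 9t + 18) / (88)

ℓ_0(t) = (1/88)t^2 - (9/88)t + 9/44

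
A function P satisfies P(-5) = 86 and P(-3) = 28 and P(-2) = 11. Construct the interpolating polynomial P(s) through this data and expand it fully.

Build the Lagrange basis polynomials:
L_0(s) = (s + 3)(s + 2) / [6] = (1/6)s^2 + (5/6)s + 1
L_1(s) = (s + 5)(s + 2) / [-2] = -(1/2)s^2 - (7/2)s - 5
L_2(s) = (s + 5)(s + 3) / [3] = (1/3)s^2 + (8/3)s + 5
P(s) = 86·L_0 + 28·L_1 + 11·L_2
  86·L_0(s) = (43/3)s^2 + (215/3)s + 86
  28·L_1(s) = -14s^2 - 98s - 140
  11·L_2(s) = (11/3)s^2 + (88/3)s + 55
Adding term by term: 4s^2 + 3s + 1

P(s) = 4s^2 + 3s + 1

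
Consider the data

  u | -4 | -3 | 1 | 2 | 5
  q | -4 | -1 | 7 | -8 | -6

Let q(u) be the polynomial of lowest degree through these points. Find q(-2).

L_0(-2) = (1)·(-3)·(-4)·(-7)/[(-1)·(-5)·(-6)·(-9)] = -14/45
L_1(-2) = (2)·(-3)·(-4)·(-7)/[(1)·(-4)·(-5)·(-8)] = 21/20
L_2(-2) = (2)·(1)·(-4)·(-7)/[(5)·(4)·(-1)·(-4)] = 7/10
L_3(-2) = (2)·(1)·(-3)·(-7)/[(6)·(5)·(1)·(-3)] = -7/15
L_4(-2) = (2)·(1)·(-3)·(-4)/[(9)·(8)·(4)·(3)] = 1/36
Sum: (-4)·(-14/45) + (-1)·(21/20) + 7·(7/10) + (-8)·(-7/15) + (-6)·(1/36) = 1559/180

1559/180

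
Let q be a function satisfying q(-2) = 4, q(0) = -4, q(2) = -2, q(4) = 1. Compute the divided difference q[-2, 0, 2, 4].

-3/16

q[-2,0] = (-4 - 4) / (0 - (-2)) = -4
q[0,2] = (-2 - (-4)) / (2 - 0) = 1
q[2,4] = (1 - (-2)) / (4 - 2) = 3/2
q[-2,0,2] = (1 - (-4)) / (2 - (-2)) = 5/4
q[0,2,4] = (3/2 - 1) / (4 - 0) = 1/8
q[-2,0,2,4] = (1/8 - 5/4) / (4 - (-2)) = -3/16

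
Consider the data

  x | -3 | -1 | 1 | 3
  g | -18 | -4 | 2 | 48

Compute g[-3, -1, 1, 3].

1

g[-3,-1] = (-4 - (-18)) / (-1 - (-3)) = 7
g[-1,1] = (2 - (-4)) / (1 - (-1)) = 3
g[1,3] = (48 - 2) / (3 - 1) = 23
g[-3,-1,1] = (3 - 7) / (1 - (-3)) = -1
g[-1,1,3] = (23 - 3) / (3 - (-1)) = 5
g[-3,-1,1,3] = (5 - (-1)) / (3 - (-3)) = 1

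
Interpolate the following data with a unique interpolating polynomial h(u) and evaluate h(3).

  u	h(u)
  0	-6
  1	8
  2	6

-12

Evaluate each Lagrange basis at u = 3:
L_0(3) = (2)·(1)/[(-1)·(-2)] = 1
L_1(3) = (3)·(1)/[(1)·(-1)] = -3
L_2(3) = (3)·(2)/[(2)·(1)] = 3
Sum: (-6)·(1) + 8·(-3) + 6·(3) = -12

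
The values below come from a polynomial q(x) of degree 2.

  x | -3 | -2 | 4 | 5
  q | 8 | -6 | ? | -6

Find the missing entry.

The 3 known values determine q uniquely (degree ≤ 2).
Evaluate each Lagrange basis at x = 4:
L_0(4) = (6)·(-1)/[(-1)·(-8)] = -3/4
L_1(4) = (7)·(-1)/[(1)·(-7)] = 1
L_2(4) = (7)·(6)/[(8)·(7)] = 3/4
Sum: 8·(-3/4) + (-6)·(1) + (-6)·(3/4) = -33/2

-33/2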